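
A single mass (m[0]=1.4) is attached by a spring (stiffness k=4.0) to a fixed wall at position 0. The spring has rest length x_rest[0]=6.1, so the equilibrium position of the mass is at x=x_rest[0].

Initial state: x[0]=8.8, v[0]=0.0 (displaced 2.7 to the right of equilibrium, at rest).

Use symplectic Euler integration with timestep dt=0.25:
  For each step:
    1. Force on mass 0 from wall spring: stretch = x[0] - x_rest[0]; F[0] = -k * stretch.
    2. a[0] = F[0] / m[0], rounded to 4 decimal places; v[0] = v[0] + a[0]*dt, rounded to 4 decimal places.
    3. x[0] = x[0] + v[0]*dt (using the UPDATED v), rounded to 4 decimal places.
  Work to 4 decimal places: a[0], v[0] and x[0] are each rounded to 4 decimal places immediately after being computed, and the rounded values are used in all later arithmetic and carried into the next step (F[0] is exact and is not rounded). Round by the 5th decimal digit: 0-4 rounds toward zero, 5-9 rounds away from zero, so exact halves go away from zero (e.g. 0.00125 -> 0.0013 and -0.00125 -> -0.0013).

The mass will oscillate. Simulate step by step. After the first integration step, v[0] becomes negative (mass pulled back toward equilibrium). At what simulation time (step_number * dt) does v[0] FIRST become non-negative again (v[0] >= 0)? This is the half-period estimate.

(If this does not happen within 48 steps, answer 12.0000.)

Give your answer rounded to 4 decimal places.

Answer: 2.0000

Derivation:
Step 0: x=[8.8000] v=[0.0000]
Step 1: x=[8.3179] v=[-1.9286]
Step 2: x=[7.4397] v=[-3.5128]
Step 3: x=[6.3223] v=[-4.4697]
Step 4: x=[5.1652] v=[-4.6285]
Step 5: x=[4.1750] v=[-3.9608]
Step 6: x=[3.5286] v=[-2.5858]
Step 7: x=[3.3413] v=[-0.7491]
Step 8: x=[3.6467] v=[1.2214]
First v>=0 after going negative at step 8, time=2.0000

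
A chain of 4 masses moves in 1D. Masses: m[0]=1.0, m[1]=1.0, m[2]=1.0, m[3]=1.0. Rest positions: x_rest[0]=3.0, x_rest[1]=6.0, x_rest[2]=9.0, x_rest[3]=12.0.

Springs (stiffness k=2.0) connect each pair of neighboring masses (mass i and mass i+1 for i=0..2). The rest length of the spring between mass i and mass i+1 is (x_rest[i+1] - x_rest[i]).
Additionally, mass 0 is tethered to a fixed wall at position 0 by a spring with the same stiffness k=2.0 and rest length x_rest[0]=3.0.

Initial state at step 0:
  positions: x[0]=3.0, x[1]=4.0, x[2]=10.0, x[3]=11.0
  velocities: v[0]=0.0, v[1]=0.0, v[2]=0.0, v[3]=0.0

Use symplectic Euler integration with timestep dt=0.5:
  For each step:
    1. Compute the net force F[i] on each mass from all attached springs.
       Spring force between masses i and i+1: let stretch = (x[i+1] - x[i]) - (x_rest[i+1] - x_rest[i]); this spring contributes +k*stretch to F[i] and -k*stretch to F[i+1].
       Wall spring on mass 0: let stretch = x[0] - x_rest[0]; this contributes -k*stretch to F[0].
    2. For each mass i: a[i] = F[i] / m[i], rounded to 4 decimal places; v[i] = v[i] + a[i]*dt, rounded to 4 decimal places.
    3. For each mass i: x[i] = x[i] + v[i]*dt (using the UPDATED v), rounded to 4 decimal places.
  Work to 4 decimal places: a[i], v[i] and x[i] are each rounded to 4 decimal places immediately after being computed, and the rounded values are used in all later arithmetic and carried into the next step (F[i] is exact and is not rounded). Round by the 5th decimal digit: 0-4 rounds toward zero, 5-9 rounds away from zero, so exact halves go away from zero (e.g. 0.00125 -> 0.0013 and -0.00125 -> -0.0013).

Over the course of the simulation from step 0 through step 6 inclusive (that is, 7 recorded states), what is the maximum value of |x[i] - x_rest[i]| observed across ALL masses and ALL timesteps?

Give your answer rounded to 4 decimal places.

Step 0: x=[3.0000 4.0000 10.0000 11.0000] v=[0.0000 0.0000 0.0000 0.0000]
Step 1: x=[2.0000 6.5000 7.5000 12.0000] v=[-2.0000 5.0000 -5.0000 2.0000]
Step 2: x=[2.2500 7.2500 6.7500 12.2500] v=[0.5000 1.5000 -1.5000 0.5000]
Step 3: x=[3.8750 5.2500 9.0000 11.2500] v=[3.2500 -4.0000 4.5000 -2.0000]
Step 4: x=[4.2500 4.4375 10.5000 10.6250] v=[0.7500 -1.6250 3.0000 -1.2500]
Step 5: x=[2.5938 6.5625 9.0313 11.4375] v=[-3.3125 4.2500 -2.9375 1.6250]
Step 6: x=[1.6250 7.9376 7.5313 12.5469] v=[-1.9376 2.7501 -3.0001 2.2188]
Max displacement = 2.2500

Answer: 2.2500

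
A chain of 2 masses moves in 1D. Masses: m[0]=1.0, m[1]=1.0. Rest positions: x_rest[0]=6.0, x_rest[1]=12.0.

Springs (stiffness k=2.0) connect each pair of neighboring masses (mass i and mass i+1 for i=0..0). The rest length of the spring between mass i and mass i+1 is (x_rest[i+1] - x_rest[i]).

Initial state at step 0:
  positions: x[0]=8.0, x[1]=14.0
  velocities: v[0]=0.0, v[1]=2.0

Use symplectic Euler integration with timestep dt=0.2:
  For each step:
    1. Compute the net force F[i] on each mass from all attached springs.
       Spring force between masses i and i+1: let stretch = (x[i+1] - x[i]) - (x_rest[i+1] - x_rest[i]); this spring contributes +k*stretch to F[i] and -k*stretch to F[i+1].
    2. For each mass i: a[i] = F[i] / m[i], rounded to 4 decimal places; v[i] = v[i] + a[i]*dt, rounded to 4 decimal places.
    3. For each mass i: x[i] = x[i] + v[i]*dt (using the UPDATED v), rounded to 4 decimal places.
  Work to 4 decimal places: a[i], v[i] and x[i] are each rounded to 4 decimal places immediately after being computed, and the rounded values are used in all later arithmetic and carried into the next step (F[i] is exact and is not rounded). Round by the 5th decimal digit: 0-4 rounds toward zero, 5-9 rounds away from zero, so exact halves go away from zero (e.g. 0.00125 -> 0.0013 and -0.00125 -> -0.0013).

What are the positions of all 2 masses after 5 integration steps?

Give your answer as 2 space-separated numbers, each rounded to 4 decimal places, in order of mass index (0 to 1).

Step 0: x=[8.0000 14.0000] v=[0.0000 2.0000]
Step 1: x=[8.0000 14.4000] v=[0.0000 2.0000]
Step 2: x=[8.0320 14.7680] v=[0.1600 1.8400]
Step 3: x=[8.1229 15.0771] v=[0.4544 1.5456]
Step 4: x=[8.2901 15.3099] v=[0.8361 1.1639]
Step 5: x=[8.5389 15.4611] v=[1.2440 0.7560]

Answer: 8.5389 15.4611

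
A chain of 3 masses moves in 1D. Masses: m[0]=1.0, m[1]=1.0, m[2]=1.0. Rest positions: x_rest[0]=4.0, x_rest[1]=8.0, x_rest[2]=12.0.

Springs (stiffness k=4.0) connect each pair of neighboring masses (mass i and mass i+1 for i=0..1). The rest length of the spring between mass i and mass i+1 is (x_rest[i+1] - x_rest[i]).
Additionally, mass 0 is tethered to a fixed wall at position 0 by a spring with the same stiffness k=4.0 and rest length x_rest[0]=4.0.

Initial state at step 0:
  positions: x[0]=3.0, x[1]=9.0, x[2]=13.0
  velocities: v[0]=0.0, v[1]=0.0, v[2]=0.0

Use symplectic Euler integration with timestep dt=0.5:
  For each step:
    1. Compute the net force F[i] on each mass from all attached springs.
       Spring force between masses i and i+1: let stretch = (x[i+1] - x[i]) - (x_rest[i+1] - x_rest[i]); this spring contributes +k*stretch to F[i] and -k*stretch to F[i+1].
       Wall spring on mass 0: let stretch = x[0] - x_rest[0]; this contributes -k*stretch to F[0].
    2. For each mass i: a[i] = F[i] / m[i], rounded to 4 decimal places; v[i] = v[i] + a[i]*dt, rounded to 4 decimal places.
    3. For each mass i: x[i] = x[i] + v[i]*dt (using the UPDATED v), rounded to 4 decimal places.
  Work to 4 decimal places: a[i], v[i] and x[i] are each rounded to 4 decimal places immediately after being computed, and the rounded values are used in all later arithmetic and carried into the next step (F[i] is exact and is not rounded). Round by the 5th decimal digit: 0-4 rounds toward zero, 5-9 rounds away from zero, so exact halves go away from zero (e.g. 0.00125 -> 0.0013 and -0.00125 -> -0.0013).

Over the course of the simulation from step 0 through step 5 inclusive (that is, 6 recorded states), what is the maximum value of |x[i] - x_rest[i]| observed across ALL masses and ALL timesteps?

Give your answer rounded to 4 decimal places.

Answer: 2.0000

Derivation:
Step 0: x=[3.0000 9.0000 13.0000] v=[0.0000 0.0000 0.0000]
Step 1: x=[6.0000 7.0000 13.0000] v=[6.0000 -4.0000 0.0000]
Step 2: x=[4.0000 10.0000 11.0000] v=[-4.0000 6.0000 -4.0000]
Step 3: x=[4.0000 8.0000 12.0000] v=[0.0000 -4.0000 2.0000]
Step 4: x=[4.0000 6.0000 13.0000] v=[0.0000 -4.0000 2.0000]
Step 5: x=[2.0000 9.0000 11.0000] v=[-4.0000 6.0000 -4.0000]
Max displacement = 2.0000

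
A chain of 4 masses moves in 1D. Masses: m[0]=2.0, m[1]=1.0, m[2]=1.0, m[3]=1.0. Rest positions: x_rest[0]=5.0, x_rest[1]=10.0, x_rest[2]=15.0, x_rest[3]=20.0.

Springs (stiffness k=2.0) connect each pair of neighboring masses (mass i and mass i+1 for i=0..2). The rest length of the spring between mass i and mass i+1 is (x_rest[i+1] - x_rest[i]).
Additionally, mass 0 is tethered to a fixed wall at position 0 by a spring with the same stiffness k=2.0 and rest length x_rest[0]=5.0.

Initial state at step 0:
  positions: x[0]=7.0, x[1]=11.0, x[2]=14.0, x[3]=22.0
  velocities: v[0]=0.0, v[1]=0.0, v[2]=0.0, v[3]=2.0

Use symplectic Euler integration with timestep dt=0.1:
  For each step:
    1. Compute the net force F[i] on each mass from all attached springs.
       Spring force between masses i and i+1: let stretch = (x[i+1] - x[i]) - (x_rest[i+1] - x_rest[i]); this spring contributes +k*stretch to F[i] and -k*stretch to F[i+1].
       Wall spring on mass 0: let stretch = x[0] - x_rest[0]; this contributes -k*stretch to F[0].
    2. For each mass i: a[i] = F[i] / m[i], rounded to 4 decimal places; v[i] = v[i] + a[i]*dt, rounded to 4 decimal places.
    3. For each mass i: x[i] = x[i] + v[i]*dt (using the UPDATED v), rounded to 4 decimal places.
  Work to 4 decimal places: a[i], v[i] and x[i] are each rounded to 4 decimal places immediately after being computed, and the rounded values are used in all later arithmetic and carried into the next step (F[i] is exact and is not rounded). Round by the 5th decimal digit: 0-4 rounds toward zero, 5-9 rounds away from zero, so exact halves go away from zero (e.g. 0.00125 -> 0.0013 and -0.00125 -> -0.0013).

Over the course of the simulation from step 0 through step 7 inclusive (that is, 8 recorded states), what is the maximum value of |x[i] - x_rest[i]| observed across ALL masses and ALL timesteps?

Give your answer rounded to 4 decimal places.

Answer: 2.2400

Derivation:
Step 0: x=[7.0000 11.0000 14.0000 22.0000] v=[0.0000 0.0000 0.0000 2.0000]
Step 1: x=[6.9700 10.9800 14.1000 22.1400] v=[-0.3000 -0.2000 1.0000 1.4000]
Step 2: x=[6.9104 10.9422 14.2984 22.2192] v=[-0.5960 -0.3780 1.9840 0.7920]
Step 3: x=[6.8220 10.8909 14.5881 22.2400] v=[-0.8839 -0.5131 2.8969 0.2078]
Step 4: x=[6.7061 10.8322 14.9569 22.2077] v=[-1.1592 -0.5874 3.6878 -0.3226]
Step 5: x=[6.5644 10.7734 15.3882 22.1304] v=[-1.4172 -0.5877 4.3130 -0.7728]
Step 6: x=[6.3991 10.7228 15.8621 22.0183] v=[-1.6527 -0.5065 4.7385 -1.1212]
Step 7: x=[6.2131 10.6885 16.3563 21.8831] v=[-1.8602 -0.3434 4.9419 -1.3524]
Max displacement = 2.2400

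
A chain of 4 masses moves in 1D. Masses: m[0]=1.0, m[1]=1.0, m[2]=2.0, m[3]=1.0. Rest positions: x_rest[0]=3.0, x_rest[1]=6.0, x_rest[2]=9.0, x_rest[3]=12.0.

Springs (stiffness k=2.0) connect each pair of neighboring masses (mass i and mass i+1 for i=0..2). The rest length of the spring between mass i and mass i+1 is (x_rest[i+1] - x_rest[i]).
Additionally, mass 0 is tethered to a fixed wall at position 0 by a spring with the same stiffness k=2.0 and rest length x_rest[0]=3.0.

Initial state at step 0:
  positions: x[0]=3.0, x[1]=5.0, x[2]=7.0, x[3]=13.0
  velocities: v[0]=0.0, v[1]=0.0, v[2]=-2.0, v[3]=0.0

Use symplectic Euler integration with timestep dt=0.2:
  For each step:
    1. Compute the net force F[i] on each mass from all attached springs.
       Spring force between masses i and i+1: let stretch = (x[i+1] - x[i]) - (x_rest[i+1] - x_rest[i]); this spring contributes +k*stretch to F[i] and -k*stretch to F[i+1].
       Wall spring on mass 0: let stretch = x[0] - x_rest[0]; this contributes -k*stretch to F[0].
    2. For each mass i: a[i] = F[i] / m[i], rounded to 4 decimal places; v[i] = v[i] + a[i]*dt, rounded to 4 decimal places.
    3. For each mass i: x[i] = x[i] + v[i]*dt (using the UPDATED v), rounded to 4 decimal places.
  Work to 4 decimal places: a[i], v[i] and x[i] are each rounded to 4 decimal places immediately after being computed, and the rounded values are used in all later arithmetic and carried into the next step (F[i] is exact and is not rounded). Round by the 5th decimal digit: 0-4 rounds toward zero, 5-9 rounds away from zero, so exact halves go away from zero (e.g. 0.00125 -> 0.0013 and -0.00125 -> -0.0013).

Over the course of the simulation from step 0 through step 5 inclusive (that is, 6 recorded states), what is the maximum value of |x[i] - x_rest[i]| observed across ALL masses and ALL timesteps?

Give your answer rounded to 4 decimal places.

Step 0: x=[3.0000 5.0000 7.0000 13.0000] v=[0.0000 0.0000 -2.0000 0.0000]
Step 1: x=[2.9200 5.0000 6.7600 12.7600] v=[-0.4000 0.0000 -1.2000 -1.2000]
Step 2: x=[2.7728 4.9744 6.6896 12.2800] v=[-0.7360 -0.1280 -0.3520 -2.4000]
Step 3: x=[2.5799 4.9099 6.7742 11.5928] v=[-0.9645 -0.3226 0.4230 -3.4362]
Step 4: x=[2.3670 4.8081 6.9770 10.7601] v=[-1.0645 -0.5089 1.0139 -4.1636]
Step 5: x=[2.1600 4.6845 7.2443 9.8647] v=[-1.0349 -0.6178 1.3367 -4.4768]
Max displacement = 2.3104

Answer: 2.3104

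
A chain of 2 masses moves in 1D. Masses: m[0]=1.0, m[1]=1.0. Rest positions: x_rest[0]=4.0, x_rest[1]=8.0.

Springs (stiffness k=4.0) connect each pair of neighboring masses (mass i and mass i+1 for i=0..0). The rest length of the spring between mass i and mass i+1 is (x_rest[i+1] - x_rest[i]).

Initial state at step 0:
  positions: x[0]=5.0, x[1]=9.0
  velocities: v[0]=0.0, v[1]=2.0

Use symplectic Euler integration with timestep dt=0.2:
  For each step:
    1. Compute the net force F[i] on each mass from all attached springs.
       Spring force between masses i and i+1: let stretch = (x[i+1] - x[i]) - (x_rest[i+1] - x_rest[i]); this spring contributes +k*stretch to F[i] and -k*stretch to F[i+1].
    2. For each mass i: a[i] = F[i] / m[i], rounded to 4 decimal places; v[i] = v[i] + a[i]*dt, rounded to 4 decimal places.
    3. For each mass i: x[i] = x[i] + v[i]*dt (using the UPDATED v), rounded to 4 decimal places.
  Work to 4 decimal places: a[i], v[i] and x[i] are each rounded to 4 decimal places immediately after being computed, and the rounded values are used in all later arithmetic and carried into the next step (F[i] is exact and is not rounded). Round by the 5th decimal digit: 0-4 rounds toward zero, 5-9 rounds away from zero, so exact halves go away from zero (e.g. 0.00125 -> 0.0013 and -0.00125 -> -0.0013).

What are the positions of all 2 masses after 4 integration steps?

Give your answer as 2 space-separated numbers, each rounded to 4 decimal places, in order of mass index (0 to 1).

Answer: 5.5237 10.0763

Derivation:
Step 0: x=[5.0000 9.0000] v=[0.0000 2.0000]
Step 1: x=[5.0000 9.4000] v=[0.0000 2.0000]
Step 2: x=[5.0640 9.7360] v=[0.3200 1.6800]
Step 3: x=[5.2355 9.9645] v=[0.8576 1.1424]
Step 4: x=[5.5237 10.0763] v=[1.4408 0.5592]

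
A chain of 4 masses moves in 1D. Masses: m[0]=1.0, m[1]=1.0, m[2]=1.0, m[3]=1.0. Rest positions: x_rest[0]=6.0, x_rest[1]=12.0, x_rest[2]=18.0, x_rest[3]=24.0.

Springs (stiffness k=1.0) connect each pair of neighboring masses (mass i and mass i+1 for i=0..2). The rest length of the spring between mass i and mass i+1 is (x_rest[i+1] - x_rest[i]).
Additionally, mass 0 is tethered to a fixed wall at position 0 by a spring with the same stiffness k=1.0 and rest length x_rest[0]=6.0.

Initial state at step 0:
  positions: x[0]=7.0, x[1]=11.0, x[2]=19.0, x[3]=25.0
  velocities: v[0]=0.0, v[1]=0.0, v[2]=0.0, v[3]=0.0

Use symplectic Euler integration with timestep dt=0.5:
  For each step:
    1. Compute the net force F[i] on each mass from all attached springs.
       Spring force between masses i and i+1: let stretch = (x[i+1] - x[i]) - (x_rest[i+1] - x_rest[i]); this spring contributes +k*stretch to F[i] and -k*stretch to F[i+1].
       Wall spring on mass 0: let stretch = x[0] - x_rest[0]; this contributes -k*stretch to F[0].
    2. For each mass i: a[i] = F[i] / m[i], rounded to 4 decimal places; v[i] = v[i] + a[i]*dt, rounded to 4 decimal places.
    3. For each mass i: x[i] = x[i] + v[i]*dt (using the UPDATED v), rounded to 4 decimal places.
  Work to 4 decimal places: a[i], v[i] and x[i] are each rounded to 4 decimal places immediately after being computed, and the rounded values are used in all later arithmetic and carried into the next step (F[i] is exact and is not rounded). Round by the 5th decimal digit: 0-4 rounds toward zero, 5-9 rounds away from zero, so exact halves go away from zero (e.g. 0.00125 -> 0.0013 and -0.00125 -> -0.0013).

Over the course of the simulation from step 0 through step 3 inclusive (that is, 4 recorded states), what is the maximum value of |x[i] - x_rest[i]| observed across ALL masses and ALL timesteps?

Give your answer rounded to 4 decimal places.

Step 0: x=[7.0000 11.0000 19.0000 25.0000] v=[0.0000 0.0000 0.0000 0.0000]
Step 1: x=[6.2500 12.0000 18.5000 25.0000] v=[-1.5000 2.0000 -1.0000 0.0000]
Step 2: x=[5.3750 13.1875 18.0000 24.8750] v=[-1.7500 2.3750 -1.0000 -0.2500]
Step 3: x=[5.1094 13.6250 18.0157 24.5313] v=[-0.5313 0.8750 0.0313 -0.6875]
Max displacement = 1.6250

Answer: 1.6250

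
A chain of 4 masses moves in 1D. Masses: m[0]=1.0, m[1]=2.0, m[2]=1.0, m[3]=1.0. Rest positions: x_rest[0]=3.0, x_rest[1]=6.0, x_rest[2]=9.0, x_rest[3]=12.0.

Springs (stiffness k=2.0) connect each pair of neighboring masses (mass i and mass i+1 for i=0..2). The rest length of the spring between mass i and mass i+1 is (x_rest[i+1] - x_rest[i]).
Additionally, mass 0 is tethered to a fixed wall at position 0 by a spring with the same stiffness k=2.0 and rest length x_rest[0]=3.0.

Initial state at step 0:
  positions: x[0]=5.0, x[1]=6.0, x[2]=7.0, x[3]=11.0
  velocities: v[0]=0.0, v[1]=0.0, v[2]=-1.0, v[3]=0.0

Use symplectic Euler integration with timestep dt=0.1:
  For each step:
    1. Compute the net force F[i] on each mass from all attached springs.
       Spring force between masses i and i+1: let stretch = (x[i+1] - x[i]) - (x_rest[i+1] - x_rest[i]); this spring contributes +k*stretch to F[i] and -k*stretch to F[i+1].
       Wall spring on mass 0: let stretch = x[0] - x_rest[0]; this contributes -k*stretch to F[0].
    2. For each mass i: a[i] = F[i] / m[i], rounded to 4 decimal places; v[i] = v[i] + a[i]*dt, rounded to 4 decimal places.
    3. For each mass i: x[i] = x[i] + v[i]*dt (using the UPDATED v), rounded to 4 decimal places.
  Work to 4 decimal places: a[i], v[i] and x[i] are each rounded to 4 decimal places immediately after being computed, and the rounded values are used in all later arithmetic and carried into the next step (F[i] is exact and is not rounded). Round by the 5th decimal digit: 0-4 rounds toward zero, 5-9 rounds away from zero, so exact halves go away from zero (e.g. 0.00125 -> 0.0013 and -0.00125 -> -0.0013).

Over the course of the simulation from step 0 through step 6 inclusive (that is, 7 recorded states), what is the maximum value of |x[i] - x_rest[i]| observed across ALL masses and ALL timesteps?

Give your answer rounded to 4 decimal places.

Answer: 2.0400

Derivation:
Step 0: x=[5.0000 6.0000 7.0000 11.0000] v=[0.0000 0.0000 -1.0000 0.0000]
Step 1: x=[4.9200 6.0000 6.9600 10.9800] v=[-0.8000 0.0000 -0.4000 -0.2000]
Step 2: x=[4.7632 5.9988 6.9812 10.9396] v=[-1.5680 -0.0120 0.2120 -0.4040]
Step 3: x=[4.5359 5.9951 7.0619 10.8800] v=[-2.2735 -0.0373 0.8072 -0.5957]
Step 4: x=[4.2470 5.9875 7.1977 10.8041] v=[-2.8888 -0.0765 1.3575 -0.7593]
Step 5: x=[3.9080 5.9746 7.3814 10.7160] v=[-3.3901 -0.1295 1.8367 -0.8806]
Step 6: x=[3.5322 5.9551 7.6036 10.6213] v=[-3.7584 -0.1955 2.2223 -0.9475]
Max displacement = 2.0400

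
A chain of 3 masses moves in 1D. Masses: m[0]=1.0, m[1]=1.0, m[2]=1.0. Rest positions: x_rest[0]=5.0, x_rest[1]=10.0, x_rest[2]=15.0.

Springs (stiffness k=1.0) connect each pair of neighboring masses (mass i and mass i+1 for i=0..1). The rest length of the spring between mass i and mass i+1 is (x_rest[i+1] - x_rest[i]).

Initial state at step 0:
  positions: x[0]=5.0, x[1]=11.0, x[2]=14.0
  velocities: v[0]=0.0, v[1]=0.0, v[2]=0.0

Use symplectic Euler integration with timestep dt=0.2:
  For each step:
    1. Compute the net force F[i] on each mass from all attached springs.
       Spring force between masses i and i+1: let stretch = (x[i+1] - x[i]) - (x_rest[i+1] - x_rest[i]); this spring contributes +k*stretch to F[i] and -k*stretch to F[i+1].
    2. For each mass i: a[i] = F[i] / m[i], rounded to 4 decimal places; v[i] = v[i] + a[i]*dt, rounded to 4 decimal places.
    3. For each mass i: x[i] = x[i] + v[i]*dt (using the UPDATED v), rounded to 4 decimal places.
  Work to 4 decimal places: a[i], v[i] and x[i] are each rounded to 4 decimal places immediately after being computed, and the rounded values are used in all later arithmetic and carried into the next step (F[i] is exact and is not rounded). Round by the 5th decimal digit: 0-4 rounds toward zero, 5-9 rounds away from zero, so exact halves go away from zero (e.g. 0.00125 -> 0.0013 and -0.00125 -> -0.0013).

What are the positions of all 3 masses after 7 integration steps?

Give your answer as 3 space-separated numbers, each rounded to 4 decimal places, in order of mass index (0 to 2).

Answer: 5.4722 9.1241 15.4037

Derivation:
Step 0: x=[5.0000 11.0000 14.0000] v=[0.0000 0.0000 0.0000]
Step 1: x=[5.0400 10.8800 14.0800] v=[0.2000 -0.6000 0.4000]
Step 2: x=[5.1136 10.6544 14.2320] v=[0.3680 -1.1280 0.7600]
Step 3: x=[5.2088 10.3503 14.4409] v=[0.4762 -1.5206 1.0445]
Step 4: x=[5.3097 10.0041 14.6862] v=[0.5045 -1.7308 1.2264]
Step 5: x=[5.3984 9.6574 14.9442] v=[0.4434 -1.7333 1.2900]
Step 6: x=[5.4574 9.3519 15.1907] v=[0.2952 -1.5277 1.2326]
Step 7: x=[5.4722 9.1241 15.4037] v=[0.0741 -1.1388 1.0648]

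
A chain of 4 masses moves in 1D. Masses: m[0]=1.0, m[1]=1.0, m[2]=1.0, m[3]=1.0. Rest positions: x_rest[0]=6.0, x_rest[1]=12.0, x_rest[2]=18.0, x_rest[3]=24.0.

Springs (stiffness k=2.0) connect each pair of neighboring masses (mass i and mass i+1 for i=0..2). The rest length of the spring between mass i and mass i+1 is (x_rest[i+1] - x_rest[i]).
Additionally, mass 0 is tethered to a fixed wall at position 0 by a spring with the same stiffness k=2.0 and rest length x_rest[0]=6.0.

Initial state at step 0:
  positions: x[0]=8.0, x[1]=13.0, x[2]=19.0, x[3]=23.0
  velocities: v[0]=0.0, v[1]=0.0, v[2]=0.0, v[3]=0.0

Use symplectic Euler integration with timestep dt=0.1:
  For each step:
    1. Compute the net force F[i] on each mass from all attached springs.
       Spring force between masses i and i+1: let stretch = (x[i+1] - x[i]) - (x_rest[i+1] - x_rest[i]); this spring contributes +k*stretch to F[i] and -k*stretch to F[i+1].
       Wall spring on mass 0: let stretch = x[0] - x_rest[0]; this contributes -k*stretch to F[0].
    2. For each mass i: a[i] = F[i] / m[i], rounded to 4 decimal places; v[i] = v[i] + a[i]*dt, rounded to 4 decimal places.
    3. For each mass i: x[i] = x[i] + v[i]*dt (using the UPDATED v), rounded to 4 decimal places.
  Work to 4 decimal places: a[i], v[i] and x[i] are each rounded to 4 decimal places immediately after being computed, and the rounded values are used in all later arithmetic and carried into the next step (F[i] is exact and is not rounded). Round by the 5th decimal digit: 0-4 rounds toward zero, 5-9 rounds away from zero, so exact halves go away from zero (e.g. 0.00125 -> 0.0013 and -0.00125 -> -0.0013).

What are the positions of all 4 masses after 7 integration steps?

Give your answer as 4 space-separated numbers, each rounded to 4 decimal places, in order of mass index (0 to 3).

Answer: 6.6393 13.2516 18.1931 23.9359

Derivation:
Step 0: x=[8.0000 13.0000 19.0000 23.0000] v=[0.0000 0.0000 0.0000 0.0000]
Step 1: x=[7.9400 13.0200 18.9600 23.0400] v=[-0.6000 0.2000 -0.4000 0.4000]
Step 2: x=[7.8228 13.0572 18.8828 23.1184] v=[-1.1720 0.3720 -0.7720 0.7840]
Step 3: x=[7.6538 13.1062 18.7738 23.2321] v=[-1.6897 0.4902 -1.0900 1.1369]
Step 4: x=[7.4408 13.1595 18.6406 23.3766] v=[-2.1300 0.5332 -1.3319 1.4452]
Step 5: x=[7.1934 13.2081 18.4925 23.5464] v=[-2.4744 0.4857 -1.4809 1.6980]
Step 6: x=[6.9224 13.2421 18.3398 23.7351] v=[-2.7101 0.3396 -1.5270 1.8872]
Step 7: x=[6.6393 13.2516 18.1931 23.9359] v=[-2.8306 0.0952 -1.4675 2.0081]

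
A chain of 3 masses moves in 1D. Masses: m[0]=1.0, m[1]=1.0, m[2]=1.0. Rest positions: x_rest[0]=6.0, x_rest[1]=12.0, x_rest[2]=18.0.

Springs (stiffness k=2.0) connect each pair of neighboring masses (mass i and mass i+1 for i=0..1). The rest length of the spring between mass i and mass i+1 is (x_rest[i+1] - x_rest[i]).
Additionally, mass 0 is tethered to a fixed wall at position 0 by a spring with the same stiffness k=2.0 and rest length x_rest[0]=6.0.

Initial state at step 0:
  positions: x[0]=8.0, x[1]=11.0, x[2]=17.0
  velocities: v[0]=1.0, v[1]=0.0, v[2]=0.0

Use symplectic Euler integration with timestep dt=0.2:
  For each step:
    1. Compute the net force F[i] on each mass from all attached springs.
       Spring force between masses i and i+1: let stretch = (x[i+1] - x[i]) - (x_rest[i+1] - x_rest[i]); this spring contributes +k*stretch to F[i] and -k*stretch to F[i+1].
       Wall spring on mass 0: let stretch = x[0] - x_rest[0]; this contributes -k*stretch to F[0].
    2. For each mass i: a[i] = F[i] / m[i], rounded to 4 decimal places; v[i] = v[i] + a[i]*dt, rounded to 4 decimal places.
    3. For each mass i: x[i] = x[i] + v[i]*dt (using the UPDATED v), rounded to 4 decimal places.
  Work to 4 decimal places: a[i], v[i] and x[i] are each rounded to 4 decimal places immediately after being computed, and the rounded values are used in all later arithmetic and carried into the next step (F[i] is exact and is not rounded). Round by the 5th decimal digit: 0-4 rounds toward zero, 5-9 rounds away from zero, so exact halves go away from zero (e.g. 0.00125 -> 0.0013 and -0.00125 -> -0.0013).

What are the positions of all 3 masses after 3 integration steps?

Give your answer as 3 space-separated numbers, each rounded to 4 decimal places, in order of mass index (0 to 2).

Answer: 6.4755 12.1663 17.0901

Derivation:
Step 0: x=[8.0000 11.0000 17.0000] v=[1.0000 0.0000 0.0000]
Step 1: x=[7.8000 11.2400 17.0000] v=[-1.0000 1.2000 0.0000]
Step 2: x=[7.2512 11.6656 17.0192] v=[-2.7440 2.1280 0.0960]
Step 3: x=[6.4755 12.1663 17.0901] v=[-3.8787 2.5037 0.3546]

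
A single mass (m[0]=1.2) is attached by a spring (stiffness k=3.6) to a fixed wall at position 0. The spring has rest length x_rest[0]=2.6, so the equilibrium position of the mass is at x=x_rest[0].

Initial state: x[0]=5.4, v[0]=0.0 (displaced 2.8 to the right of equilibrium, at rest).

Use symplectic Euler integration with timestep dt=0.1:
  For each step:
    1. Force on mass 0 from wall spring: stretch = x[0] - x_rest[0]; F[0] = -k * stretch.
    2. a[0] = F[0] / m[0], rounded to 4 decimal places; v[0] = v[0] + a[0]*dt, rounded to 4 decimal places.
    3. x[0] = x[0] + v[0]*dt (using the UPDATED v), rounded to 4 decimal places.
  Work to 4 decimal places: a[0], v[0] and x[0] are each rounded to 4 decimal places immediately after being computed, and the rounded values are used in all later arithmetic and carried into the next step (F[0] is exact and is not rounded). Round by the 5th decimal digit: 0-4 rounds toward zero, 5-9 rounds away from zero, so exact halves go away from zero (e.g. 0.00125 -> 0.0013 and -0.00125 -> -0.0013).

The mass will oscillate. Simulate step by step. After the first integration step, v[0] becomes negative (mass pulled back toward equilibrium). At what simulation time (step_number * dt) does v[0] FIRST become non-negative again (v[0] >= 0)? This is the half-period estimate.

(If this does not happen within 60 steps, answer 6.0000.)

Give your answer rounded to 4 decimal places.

Step 0: x=[5.4000] v=[0.0000]
Step 1: x=[5.3160] v=[-0.8400]
Step 2: x=[5.1505] v=[-1.6548]
Step 3: x=[4.9085] v=[-2.4200]
Step 4: x=[4.5972] v=[-3.1126]
Step 5: x=[4.2260] v=[-3.7118]
Step 6: x=[3.8060] v=[-4.1996]
Step 7: x=[3.3499] v=[-4.5614]
Step 8: x=[2.8713] v=[-4.7864]
Step 9: x=[2.3845] v=[-4.8678]
Step 10: x=[1.9042] v=[-4.8032]
Step 11: x=[1.4448] v=[-4.5945]
Step 12: x=[1.0200] v=[-4.2479]
Step 13: x=[0.6426] v=[-3.7739]
Step 14: x=[0.3239] v=[-3.1867]
Step 15: x=[0.0735] v=[-2.5039]
Step 16: x=[-0.1011] v=[-1.7460]
Step 17: x=[-0.1947] v=[-0.9357]
Step 18: x=[-0.2044] v=[-0.0973]
Step 19: x=[-0.1300] v=[0.7440]
First v>=0 after going negative at step 19, time=1.9000

Answer: 1.9000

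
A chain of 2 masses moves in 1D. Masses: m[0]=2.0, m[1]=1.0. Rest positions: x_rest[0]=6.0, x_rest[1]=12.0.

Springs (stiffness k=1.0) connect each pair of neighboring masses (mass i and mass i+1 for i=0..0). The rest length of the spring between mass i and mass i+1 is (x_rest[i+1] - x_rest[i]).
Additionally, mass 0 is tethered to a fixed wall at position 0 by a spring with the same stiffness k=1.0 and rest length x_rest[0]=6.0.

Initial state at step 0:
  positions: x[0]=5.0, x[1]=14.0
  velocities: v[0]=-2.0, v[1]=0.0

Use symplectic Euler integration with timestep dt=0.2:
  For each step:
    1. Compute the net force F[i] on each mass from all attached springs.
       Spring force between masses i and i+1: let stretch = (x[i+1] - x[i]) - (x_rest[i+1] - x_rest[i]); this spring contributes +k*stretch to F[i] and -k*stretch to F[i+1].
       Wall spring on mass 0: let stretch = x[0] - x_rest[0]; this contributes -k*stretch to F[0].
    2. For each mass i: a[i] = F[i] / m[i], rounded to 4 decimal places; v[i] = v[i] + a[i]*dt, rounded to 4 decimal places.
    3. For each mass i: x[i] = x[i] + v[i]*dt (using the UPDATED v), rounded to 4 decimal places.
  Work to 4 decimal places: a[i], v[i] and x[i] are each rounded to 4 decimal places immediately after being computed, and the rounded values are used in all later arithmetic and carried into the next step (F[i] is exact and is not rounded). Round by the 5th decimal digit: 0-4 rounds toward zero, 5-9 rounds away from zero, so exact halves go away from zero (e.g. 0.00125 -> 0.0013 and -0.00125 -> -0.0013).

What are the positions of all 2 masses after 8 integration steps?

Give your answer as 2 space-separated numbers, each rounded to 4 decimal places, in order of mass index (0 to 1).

Step 0: x=[5.0000 14.0000] v=[-2.0000 0.0000]
Step 1: x=[4.6800 13.8800] v=[-1.6000 -0.6000]
Step 2: x=[4.4504 13.6320] v=[-1.1480 -1.2400]
Step 3: x=[4.3154 13.2567] v=[-0.6749 -1.8763]
Step 4: x=[4.2729 12.7638] v=[-0.2123 -2.4646]
Step 5: x=[4.3148 12.1712] v=[0.2095 -2.9628]
Step 6: x=[4.4275 11.5044] v=[0.5637 -3.3341]
Step 7: x=[4.5932 10.7945] v=[0.8286 -3.5495]
Step 8: x=[4.7911 10.0765] v=[0.9894 -3.5898]

Answer: 4.7911 10.0765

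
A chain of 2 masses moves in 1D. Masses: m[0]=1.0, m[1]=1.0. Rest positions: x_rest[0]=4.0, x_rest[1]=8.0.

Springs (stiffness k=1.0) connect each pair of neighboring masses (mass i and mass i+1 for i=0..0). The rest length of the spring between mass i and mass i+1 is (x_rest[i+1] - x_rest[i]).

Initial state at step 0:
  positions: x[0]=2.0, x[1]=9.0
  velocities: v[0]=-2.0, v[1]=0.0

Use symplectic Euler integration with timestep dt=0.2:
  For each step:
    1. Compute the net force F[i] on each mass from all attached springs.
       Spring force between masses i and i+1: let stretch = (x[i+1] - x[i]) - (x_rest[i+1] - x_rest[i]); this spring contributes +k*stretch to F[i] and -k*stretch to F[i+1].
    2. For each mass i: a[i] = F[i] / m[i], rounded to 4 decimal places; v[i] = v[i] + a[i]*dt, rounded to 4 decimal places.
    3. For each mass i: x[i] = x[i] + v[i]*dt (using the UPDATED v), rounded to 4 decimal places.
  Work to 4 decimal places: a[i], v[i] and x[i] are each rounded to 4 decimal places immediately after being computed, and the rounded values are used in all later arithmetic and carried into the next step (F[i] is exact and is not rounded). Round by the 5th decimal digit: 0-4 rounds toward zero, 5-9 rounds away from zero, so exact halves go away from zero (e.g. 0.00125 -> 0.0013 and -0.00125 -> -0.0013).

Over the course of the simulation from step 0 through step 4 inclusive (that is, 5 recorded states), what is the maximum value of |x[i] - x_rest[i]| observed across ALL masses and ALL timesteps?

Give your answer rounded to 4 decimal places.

Step 0: x=[2.0000 9.0000] v=[-2.0000 0.0000]
Step 1: x=[1.7200 8.8800] v=[-1.4000 -0.6000]
Step 2: x=[1.5664 8.6336] v=[-0.7680 -1.2320]
Step 3: x=[1.5355 8.2645] v=[-0.1546 -1.8454]
Step 4: x=[1.6137 7.7863] v=[0.3912 -2.3912]
Max displacement = 2.4645

Answer: 2.4645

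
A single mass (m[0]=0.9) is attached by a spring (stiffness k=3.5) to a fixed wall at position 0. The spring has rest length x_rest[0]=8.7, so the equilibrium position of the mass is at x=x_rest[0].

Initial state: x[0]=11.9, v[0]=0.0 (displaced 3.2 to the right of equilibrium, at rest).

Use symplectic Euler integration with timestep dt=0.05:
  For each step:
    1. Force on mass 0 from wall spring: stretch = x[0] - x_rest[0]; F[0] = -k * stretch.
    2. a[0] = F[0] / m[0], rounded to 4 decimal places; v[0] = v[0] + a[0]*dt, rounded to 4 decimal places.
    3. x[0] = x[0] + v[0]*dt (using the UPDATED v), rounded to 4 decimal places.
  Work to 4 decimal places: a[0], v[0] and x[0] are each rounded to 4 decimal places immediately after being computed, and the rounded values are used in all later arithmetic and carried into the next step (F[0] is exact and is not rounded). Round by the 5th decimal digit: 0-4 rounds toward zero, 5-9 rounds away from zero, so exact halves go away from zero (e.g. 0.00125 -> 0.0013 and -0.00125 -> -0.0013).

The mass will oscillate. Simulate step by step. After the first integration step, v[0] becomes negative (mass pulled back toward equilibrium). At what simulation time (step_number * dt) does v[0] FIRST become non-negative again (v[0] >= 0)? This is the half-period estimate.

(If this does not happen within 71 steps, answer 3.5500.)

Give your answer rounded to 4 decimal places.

Answer: 1.6000

Derivation:
Step 0: x=[11.9000] v=[0.0000]
Step 1: x=[11.8689] v=[-0.6222]
Step 2: x=[11.8070] v=[-1.2384]
Step 3: x=[11.7149] v=[-1.8425]
Step 4: x=[11.5935] v=[-2.4287]
Step 5: x=[11.4439] v=[-2.9913]
Step 6: x=[11.2677] v=[-3.5248]
Step 7: x=[11.0665] v=[-4.0241]
Step 8: x=[10.8423] v=[-4.4843]
Step 9: x=[10.5973] v=[-4.9009]
Step 10: x=[10.3338] v=[-5.2698]
Step 11: x=[10.0544] v=[-5.5875]
Step 12: x=[9.7619] v=[-5.8509]
Step 13: x=[9.4590] v=[-6.0574]
Step 14: x=[9.1488] v=[-6.2050]
Step 15: x=[8.8342] v=[-6.2923]
Step 16: x=[8.5183] v=[-6.3184]
Step 17: x=[8.2041] v=[-6.2831]
Step 18: x=[7.8948] v=[-6.1867]
Step 19: x=[7.5933] v=[-6.0301]
Step 20: x=[7.3026] v=[-5.8149]
Step 21: x=[7.0254] v=[-5.5432]
Step 22: x=[6.7645] v=[-5.2176]
Step 23: x=[6.5224] v=[-4.8413]
Step 24: x=[6.3015] v=[-4.4179]
Step 25: x=[6.1039] v=[-3.9515]
Step 26: x=[5.9316] v=[-3.4467]
Step 27: x=[5.7862] v=[-2.9084]
Step 28: x=[5.6691] v=[-2.3418]
Step 29: x=[5.5815] v=[-1.7525]
Step 30: x=[5.5242] v=[-1.1461]
Step 31: x=[5.4978] v=[-0.5286]
Step 32: x=[5.5025] v=[0.0941]
First v>=0 after going negative at step 32, time=1.6000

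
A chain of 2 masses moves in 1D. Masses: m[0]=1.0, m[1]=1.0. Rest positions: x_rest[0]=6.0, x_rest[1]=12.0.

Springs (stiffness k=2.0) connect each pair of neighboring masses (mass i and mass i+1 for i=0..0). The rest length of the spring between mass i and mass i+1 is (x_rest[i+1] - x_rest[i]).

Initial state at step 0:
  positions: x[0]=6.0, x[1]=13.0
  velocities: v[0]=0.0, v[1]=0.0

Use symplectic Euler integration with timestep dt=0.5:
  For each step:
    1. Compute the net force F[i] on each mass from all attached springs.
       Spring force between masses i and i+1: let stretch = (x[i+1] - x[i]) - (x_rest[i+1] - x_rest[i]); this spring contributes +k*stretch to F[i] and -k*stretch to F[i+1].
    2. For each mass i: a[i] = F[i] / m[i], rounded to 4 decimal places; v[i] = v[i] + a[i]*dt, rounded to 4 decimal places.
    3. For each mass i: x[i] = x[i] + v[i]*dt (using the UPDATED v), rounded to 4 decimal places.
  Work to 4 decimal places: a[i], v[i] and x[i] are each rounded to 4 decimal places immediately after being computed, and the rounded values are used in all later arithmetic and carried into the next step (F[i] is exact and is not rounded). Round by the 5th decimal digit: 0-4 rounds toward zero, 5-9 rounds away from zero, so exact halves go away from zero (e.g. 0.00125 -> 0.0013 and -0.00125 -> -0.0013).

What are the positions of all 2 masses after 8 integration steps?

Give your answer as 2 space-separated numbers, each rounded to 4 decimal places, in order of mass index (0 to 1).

Answer: 7.0000 12.0000

Derivation:
Step 0: x=[6.0000 13.0000] v=[0.0000 0.0000]
Step 1: x=[6.5000 12.5000] v=[1.0000 -1.0000]
Step 2: x=[7.0000 12.0000] v=[1.0000 -1.0000]
Step 3: x=[7.0000 12.0000] v=[0.0000 0.0000]
Step 4: x=[6.5000 12.5000] v=[-1.0000 1.0000]
Step 5: x=[6.0000 13.0000] v=[-1.0000 1.0000]
Step 6: x=[6.0000 13.0000] v=[0.0000 0.0000]
Step 7: x=[6.5000 12.5000] v=[1.0000 -1.0000]
Step 8: x=[7.0000 12.0000] v=[1.0000 -1.0000]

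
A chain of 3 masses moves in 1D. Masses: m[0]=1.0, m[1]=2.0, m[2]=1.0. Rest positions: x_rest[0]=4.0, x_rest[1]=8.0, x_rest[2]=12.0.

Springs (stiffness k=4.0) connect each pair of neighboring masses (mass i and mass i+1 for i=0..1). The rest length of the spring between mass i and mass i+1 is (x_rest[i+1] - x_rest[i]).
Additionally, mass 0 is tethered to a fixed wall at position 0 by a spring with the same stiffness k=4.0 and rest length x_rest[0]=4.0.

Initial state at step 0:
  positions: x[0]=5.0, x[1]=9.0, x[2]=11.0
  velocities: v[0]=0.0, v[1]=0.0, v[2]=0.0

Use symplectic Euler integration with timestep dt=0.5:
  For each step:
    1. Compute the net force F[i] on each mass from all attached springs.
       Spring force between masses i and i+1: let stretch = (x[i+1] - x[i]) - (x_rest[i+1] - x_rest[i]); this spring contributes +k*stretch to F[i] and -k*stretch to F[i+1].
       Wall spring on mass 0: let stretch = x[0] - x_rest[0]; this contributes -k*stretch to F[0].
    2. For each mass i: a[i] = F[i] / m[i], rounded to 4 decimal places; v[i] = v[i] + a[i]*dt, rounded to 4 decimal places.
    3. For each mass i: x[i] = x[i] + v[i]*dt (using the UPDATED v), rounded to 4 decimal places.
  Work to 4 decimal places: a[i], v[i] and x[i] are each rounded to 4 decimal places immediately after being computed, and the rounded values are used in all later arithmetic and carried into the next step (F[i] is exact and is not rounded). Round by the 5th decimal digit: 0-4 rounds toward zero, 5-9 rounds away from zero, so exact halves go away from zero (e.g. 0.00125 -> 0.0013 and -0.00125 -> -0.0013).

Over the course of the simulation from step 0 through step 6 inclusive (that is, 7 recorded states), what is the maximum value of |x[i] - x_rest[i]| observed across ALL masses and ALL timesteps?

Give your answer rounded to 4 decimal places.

Answer: 2.0000

Derivation:
Step 0: x=[5.0000 9.0000 11.0000] v=[0.0000 0.0000 0.0000]
Step 1: x=[4.0000 8.0000 13.0000] v=[-2.0000 -2.0000 4.0000]
Step 2: x=[3.0000 7.5000 14.0000] v=[-2.0000 -1.0000 2.0000]
Step 3: x=[3.5000 8.0000 12.5000] v=[1.0000 1.0000 -3.0000]
Step 4: x=[5.0000 8.5000 10.5000] v=[3.0000 1.0000 -4.0000]
Step 5: x=[5.0000 8.2500 10.5000] v=[0.0000 -0.5000 0.0000]
Step 6: x=[3.2500 7.5000 12.2500] v=[-3.5000 -1.5000 3.5000]
Max displacement = 2.0000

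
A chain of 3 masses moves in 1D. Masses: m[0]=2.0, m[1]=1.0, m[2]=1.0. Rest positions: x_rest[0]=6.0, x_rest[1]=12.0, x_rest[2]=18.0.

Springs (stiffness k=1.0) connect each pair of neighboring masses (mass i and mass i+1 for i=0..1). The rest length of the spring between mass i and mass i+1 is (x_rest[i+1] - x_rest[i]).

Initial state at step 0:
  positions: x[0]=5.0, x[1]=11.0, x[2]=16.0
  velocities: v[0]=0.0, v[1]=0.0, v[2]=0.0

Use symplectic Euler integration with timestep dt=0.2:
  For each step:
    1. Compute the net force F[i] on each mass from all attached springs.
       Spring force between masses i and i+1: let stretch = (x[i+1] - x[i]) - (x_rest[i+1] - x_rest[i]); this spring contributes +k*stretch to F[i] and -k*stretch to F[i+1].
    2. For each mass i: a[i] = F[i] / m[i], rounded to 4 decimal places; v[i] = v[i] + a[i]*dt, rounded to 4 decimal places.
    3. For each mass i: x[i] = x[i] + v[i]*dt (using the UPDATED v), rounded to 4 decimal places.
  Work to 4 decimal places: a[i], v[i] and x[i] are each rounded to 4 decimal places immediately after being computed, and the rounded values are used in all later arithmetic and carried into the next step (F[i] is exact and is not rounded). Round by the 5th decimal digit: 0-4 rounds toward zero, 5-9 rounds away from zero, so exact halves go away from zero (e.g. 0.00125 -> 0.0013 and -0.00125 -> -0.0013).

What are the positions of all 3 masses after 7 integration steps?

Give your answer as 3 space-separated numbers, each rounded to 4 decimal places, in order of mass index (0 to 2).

Step 0: x=[5.0000 11.0000 16.0000] v=[0.0000 0.0000 0.0000]
Step 1: x=[5.0000 10.9600 16.0400] v=[0.0000 -0.2000 0.2000]
Step 2: x=[4.9992 10.8848 16.1168] v=[-0.0040 -0.3760 0.3840]
Step 3: x=[4.9961 10.7835 16.2243] v=[-0.0154 -0.5067 0.5376]
Step 4: x=[4.9888 10.6683 16.3542] v=[-0.0367 -0.5760 0.6494]
Step 5: x=[4.9750 10.5534 16.4966] v=[-0.0688 -0.5747 0.7122]
Step 6: x=[4.9528 10.4531 16.6413] v=[-0.1110 -0.5017 0.7236]
Step 7: x=[4.9206 10.3803 16.7785] v=[-0.1610 -0.3641 0.6860]

Answer: 4.9206 10.3803 16.7785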